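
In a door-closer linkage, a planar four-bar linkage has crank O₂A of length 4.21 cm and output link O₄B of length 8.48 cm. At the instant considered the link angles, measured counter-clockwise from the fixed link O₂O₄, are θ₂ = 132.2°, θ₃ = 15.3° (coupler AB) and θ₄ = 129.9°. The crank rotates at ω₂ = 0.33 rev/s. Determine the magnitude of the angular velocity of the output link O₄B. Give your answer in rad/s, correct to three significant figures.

1.01

ω₂ = 2.073 rad/s (from 0.33 rev/s).
Differentiating the loop-closure r₂e^{iθ₂}+r₃e^{iθ₃}=r₁+r₄e^{iθ₄} gives r₂ω₂e^{iθ₂}+r₃ω₃e^{iθ₃}=r₄ω₄e^{iθ₄}.
Eliminating the other unknown: ω₄ = r₂ω₂ sin(θ₂−θ₃) / [r₄ sin(θ₄−θ₃)].
Numerator sine = +0.89180; denominator sine = +0.90924.
Result = 0.0421·2.073·(+0.89180) / (0.0848·(+0.90924)) = +1.0096 rad/s; magnitude 1.0096 rad/s.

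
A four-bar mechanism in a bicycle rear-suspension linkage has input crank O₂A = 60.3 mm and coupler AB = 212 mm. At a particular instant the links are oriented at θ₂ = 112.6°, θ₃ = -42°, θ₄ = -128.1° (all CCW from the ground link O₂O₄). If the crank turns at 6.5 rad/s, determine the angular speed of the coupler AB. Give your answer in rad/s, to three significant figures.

1.62

ω₂ = 6.5 rad/s
Differentiating the loop-closure r₂e^{iθ₂}+r₃e^{iθ₃}=r₁+r₄e^{iθ₄} gives r₂ω₂e^{iθ₂}+r₃ω₃e^{iθ₃}=r₄ω₄e^{iθ₄}.
Eliminating the other unknown: ω₃ = r₂ω₂ sin(θ₄−θ₂) / [r₃ sin(θ₃−θ₄)].
Numerator sine = +0.87207; denominator sine = +0.99768.
Result = 0.0603·6.5·(+0.87207) / (0.212·(+0.99768)) = +1.616 rad/s; magnitude 1.616 rad/s.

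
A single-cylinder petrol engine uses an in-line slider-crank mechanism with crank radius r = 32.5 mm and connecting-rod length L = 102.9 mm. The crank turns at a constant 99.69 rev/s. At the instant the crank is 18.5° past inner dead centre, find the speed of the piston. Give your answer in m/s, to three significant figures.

ω = 2π·99.7 = 626.4 rad/s
For an in-line slider-crank, x = r cosθ + √(L² − r² sin²θ), so v = −rω sinθ·[1 + r cosθ/√(L² − r² sin²θ)].
With r = 0.0325 m, L = 0.1029 m, θ = 18.5°: √(L² − r² sin²θ) = 0.10238 m.
v = −0.0325·626.4·0.31730·[1 + 0.0325·0.94832/0.10238] = -8.4039 m/s.
|v| = 8.4039 m/s.

8.40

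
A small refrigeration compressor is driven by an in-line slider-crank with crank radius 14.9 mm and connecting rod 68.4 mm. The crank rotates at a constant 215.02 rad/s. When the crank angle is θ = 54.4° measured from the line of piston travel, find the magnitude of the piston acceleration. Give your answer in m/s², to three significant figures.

354

ω = 215 rad/s
x(θ) = r cosθ + √(L² − r² sin²θ); with ω constant, a = ω²·d²x/dθ².
d²x/dθ² = −r cosθ − r²(cos2θ)/√u − r⁴ sin²2θ/(4u^{3/2}),  u = L² − r² sin²θ = 0.00453178 m².
Substituting r = 0.0149 m, L = 0.0684 m, θ = 54.4°: d²x/dθ² = -0.007647 m.
a = ω²·d²x/dθ² = (215)²·(-0.007647) = -353.55 m/s²;  |a| = 353.55 m/s².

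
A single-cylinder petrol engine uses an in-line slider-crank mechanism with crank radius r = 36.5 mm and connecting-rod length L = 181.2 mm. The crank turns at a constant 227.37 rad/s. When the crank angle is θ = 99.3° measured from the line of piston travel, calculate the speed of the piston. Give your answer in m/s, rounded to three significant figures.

7.92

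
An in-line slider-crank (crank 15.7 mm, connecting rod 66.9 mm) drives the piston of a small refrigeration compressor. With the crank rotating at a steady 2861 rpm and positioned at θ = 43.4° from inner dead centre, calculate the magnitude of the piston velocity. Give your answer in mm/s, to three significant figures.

ω = 2π·2861/60 = 299.6 rad/s
For an in-line slider-crank, x = r cosθ + √(L² − r² sin²θ), so v = −rω sinθ·[1 + r cosθ/√(L² − r² sin²θ)].
With r = 0.0157 m, L = 0.0669 m, θ = 43.4°: √(L² − r² sin²θ) = 0.066025 m.
v = −0.0157·299.6·0.68709·[1 + 0.0157·0.72657/0.066025] = -3.7903 m/s.
|v| = 3.7903 m/s = 3790.3 mm/s.

3790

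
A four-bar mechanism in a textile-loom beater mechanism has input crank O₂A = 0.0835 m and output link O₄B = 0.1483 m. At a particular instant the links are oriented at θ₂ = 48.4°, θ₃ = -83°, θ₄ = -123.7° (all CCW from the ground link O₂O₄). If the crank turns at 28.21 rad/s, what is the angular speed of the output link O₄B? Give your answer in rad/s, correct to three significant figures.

18.3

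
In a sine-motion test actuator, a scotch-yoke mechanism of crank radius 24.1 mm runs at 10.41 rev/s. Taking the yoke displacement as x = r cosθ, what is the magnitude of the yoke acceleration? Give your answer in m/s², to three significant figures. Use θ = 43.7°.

74.5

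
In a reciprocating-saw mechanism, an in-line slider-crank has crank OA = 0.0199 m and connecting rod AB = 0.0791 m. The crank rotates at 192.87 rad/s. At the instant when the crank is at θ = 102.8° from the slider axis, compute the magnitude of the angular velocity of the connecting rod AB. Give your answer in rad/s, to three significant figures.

ω = 192.9 rad/s
The rod makes angle φ with the slider axis where L sinφ = r sinθ; differentiating, L cosφ·φ̇ = r ω cosθ.
L cosφ = √(L² − r² sin²θ) = 0.076683 m.
|ω_rod| = r ω |cosθ| / √(L² − r² sin²θ) = 0.0199·192.9·0.22155/0.076683 = 11.089 rad/s.

11.1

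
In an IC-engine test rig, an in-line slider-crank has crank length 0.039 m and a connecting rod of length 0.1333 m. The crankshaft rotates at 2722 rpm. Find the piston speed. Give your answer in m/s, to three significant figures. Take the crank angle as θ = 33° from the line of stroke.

7.56

ω = 2π·2722/60 = 285 rad/s
For an in-line slider-crank, x = r cosθ + √(L² − r² sin²θ), so v = −rω sinθ·[1 + r cosθ/√(L² − r² sin²θ)].
With r = 0.039 m, L = 0.1333 m, θ = 33°: √(L² − r² sin²θ) = 0.1316 m.
v = −0.039·285·0.54464·[1 + 0.039·0.83867/0.1316] = -7.5595 m/s.
|v| = 7.5595 m/s.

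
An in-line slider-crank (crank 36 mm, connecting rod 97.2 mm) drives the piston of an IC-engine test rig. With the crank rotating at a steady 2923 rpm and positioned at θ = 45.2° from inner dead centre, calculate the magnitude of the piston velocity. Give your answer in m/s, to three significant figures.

9.93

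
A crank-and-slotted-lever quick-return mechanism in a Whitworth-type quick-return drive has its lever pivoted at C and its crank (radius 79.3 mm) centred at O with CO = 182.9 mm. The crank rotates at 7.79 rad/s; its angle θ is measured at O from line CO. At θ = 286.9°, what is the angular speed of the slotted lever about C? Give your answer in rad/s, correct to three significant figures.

1.70

ω = 7.79 rad/s
Crank pin A relative to C: A = (d + r cosθ, r sinθ); lever angle φ = atan2(r sinθ, d + r cosθ).
Differentiating tanφ: φ̇ = rω(d cosθ + r)/(d² + r² + 2dr cosθ).
d² + r² + 2dr cosθ = |CA|² = 0.0481736 m²;  d cosθ + r = +0.13247 m.
|ω_lever| = |0.0793·7.79·+0.13247| / 0.0481736 = 1.6987 rad/s.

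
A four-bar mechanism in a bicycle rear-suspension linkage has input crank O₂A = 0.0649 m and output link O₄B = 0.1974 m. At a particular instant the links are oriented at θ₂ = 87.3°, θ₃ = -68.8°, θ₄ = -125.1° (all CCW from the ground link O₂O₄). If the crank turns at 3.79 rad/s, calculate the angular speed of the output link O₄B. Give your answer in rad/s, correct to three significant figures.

ω₂ = 3.79 rad/s
Differentiating the loop-closure r₂e^{iθ₂}+r₃e^{iθ₃}=r₁+r₄e^{iθ₄} gives r₂ω₂e^{iθ₂}+r₃ω₃e^{iθ₃}=r₄ω₄e^{iθ₄}.
Eliminating the other unknown: ω₄ = r₂ω₂ sin(θ₂−θ₃) / [r₄ sin(θ₄−θ₃)].
Numerator sine = +0.40514; denominator sine = -0.83195.
Result = 0.0649·3.79·(+0.40514) / (0.1974·(-0.83195)) = -0.6068 rad/s; magnitude 0.6068 rad/s.

0.607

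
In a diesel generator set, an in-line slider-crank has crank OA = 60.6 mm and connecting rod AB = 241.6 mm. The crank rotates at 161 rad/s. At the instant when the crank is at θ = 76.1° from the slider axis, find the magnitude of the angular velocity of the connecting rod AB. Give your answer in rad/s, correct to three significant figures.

10.0

ω = 161 rad/s
The rod makes angle φ with the slider axis where L sinφ = r sinθ; differentiating, L cosφ·φ̇ = r ω cosθ.
L cosφ = √(L² − r² sin²θ) = 0.23433 m.
|ω_rod| = r ω |cosθ| / √(L² − r² sin²θ) = 0.0606·161·0.24023/0.23433 = 10.002 rad/s.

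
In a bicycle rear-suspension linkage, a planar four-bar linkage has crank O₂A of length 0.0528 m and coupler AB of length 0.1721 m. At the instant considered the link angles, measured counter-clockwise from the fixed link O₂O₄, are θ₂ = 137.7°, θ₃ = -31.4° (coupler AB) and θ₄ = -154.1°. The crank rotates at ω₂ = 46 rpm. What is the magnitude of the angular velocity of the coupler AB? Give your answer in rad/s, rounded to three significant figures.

ω₂ = 4.817 rad/s (from 46 rpm).
Differentiating the loop-closure r₂e^{iθ₂}+r₃e^{iθ₃}=r₁+r₄e^{iθ₄} gives r₂ω₂e^{iθ₂}+r₃ω₃e^{iθ₃}=r₄ω₄e^{iθ₄}.
Eliminating the other unknown: ω₃ = r₂ω₂ sin(θ₄−θ₂) / [r₃ sin(θ₃−θ₄)].
Numerator sine = +0.92849; denominator sine = +0.84151.
Result = 0.0528·4.817·(+0.92849) / (0.1721·(+0.84151)) = +1.6306 rad/s; magnitude 1.6306 rad/s.

1.63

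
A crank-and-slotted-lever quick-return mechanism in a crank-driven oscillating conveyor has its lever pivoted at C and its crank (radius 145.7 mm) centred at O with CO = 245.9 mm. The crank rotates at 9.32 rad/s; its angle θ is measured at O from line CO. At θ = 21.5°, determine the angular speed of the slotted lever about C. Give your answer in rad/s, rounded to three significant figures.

3.43

ω = 9.32 rad/s
Crank pin A relative to C: A = (d + r cosθ, r sinθ); lever angle φ = atan2(r sinθ, d + r cosθ).
Differentiating tanφ: φ̇ = rω(d cosθ + r)/(d² + r² + 2dr cosθ).
d² + r² + 2dr cosθ = |CA|² = 0.148365 m²;  d cosθ + r = +0.37449 m.
|ω_lever| = |0.1457·9.32·+0.37449| / 0.148365 = 3.4276 rad/s.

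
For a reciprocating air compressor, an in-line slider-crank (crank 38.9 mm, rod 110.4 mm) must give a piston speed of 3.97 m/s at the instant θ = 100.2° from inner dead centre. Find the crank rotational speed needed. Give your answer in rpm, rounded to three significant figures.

For an in-line slider-crank, |v_piston| = rω|sinθ|·[1 + r cosθ/√(L² − r² sin²θ)].
With r = 0.0389 m, L = 0.1104 m, θ = 100.2°: the bracketed kinematic factor |dx/dθ| = 0.035738 m.
ω = v/|dx/dθ| = 3.97/0.035738 = 111.09 rad/s.
N = 60ω/(2π) = 1060.8 rpm.

1060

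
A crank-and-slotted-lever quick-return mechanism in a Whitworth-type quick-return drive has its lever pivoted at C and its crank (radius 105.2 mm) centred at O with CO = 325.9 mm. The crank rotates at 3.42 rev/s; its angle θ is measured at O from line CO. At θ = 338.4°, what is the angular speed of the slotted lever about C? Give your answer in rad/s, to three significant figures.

ω = 21.49 rad/s (from 3.42 rev/s).
Crank pin A relative to C: A = (d + r cosθ, r sinθ); lever angle φ = atan2(r sinθ, d + r cosθ).
Differentiating tanφ: φ̇ = rω(d cosθ + r)/(d² + r² + 2dr cosθ).
d² + r² + 2dr cosθ = |CA|² = 0.181032 m²;  d cosθ + r = +0.40821 m.
|ω_lever| = |0.1052·21.49·+0.40821| / 0.181032 = 5.0975 rad/s.

5.10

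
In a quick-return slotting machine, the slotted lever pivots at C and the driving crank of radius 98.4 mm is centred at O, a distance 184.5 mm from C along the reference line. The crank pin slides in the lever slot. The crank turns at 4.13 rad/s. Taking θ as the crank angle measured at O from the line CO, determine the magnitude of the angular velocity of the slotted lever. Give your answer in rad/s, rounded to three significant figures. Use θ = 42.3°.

ω = 4.13 rad/s
Crank pin A relative to C: A = (d + r cosθ, r sinθ); lever angle φ = atan2(r sinθ, d + r cosθ).
Differentiating tanφ: φ̇ = rω(d cosθ + r)/(d² + r² + 2dr cosθ).
d² + r² + 2dr cosθ = |CA|² = 0.0705785 m²;  d cosθ + r = +0.23486 m.
|ω_lever| = |0.0984·4.13·+0.23486| / 0.0705785 = 1.3523 rad/s.

1.35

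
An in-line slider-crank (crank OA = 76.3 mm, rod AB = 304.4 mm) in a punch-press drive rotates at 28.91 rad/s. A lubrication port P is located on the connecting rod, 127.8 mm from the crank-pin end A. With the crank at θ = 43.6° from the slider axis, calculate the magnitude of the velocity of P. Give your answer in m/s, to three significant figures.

ω = 28.91 rad/s.  Crank-pin speed |V_A| = rω = 2.2058 m/s, perpendicular to OA.
Rod angle: sinφ = −(r/L) sinθ ⇒ φ = -9.954°; ω_rod = −rω cosθ/√(L²−r²sin²θ) = -5.3279 rad/s.
V_P = V_A + ω_rod × AP, with AP = 0.1278 m along the rod.
Components: V_Px = −rω sinθ − a·ω_rod·sinφ = -1.6389 m/s;  V_Py = rω cosθ + a·ω_rod·cosφ = +0.92675 m/s.
|V_P| = √(V_Px² + V_Py²) = 1.8828 m/s.

1.88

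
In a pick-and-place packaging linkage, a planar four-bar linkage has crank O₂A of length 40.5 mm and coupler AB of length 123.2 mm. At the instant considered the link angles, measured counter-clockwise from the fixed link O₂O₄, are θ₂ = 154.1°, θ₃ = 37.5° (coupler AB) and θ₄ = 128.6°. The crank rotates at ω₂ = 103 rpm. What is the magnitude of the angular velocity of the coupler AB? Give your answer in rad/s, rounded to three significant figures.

1.53

ω₂ = 10.79 rad/s (from 103 rpm).
Differentiating the loop-closure r₂e^{iθ₂}+r₃e^{iθ₃}=r₁+r₄e^{iθ₄} gives r₂ω₂e^{iθ₂}+r₃ω₃e^{iθ₃}=r₄ω₄e^{iθ₄}.
Eliminating the other unknown: ω₃ = r₂ω₂ sin(θ₄−θ₂) / [r₃ sin(θ₃−θ₄)].
Numerator sine = -0.43051; denominator sine = -0.99982.
Result = 0.0405·10.79·(-0.43051) / (0.1232·(-0.99982)) = +1.5268 rad/s; magnitude 1.5268 rad/s.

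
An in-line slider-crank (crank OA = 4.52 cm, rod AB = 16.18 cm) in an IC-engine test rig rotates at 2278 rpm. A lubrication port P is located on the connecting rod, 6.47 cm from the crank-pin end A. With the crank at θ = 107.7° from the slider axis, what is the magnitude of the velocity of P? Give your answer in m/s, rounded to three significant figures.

10.1

ω = 238.6 rad/s.  Crank-pin speed |V_A| = rω = 10.783 m/s, perpendicular to OA.
Rod angle: sinφ = −(r/L) sinθ ⇒ φ = -15.434°; ω_rod = −rω cosθ/√(L²−r²sin²θ) = +21.019 rad/s.
V_P = V_A + ω_rod × AP, with AP = 0.0647 m along the rod.
Components: V_Px = −rω sinθ − a·ω_rod·sinφ = -9.9102 m/s;  V_Py = rω cosθ + a·ω_rod·cosφ = -1.9674 m/s.
|V_P| = √(V_Px² + V_Py²) = 10.104 m/s.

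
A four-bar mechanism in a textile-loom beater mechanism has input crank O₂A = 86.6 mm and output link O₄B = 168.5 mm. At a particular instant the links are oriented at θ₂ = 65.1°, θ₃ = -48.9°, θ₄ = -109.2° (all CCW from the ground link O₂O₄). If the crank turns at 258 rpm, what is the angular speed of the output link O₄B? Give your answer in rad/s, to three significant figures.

ω₂ = 27.02 rad/s (from 258 rpm).
Differentiating the loop-closure r₂e^{iθ₂}+r₃e^{iθ₃}=r₁+r₄e^{iθ₄} gives r₂ω₂e^{iθ₂}+r₃ω₃e^{iθ₃}=r₄ω₄e^{iθ₄}.
Eliminating the other unknown: ω₄ = r₂ω₂ sin(θ₂−θ₃) / [r₄ sin(θ₄−θ₃)].
Numerator sine = +0.91355; denominator sine = -0.86863.
Result = 0.0866·27.02·(+0.91355) / (0.1685·(-0.86863)) = -14.604 rad/s; magnitude 14.604 rad/s.

14.6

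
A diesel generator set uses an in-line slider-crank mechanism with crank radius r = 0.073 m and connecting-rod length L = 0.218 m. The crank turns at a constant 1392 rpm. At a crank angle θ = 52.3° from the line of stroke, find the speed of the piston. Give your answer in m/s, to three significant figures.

ω = 2π·1392/60 = 145.8 rad/s
For an in-line slider-crank, x = r cosθ + √(L² − r² sin²θ), so v = −rω sinθ·[1 + r cosθ/√(L² − r² sin²θ)].
With r = 0.073 m, L = 0.218 m, θ = 52.3°: √(L² − r² sin²θ) = 0.21021 m.
v = −0.073·145.8·0.79122·[1 + 0.073·0.61153/0.21021] = -10.208 m/s.
|v| = 10.208 m/s.

10.2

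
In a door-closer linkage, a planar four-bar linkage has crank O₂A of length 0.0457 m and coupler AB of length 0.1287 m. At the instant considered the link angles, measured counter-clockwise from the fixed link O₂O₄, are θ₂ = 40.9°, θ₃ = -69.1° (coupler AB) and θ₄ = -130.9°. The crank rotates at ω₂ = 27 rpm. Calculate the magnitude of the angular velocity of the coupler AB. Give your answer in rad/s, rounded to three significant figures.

0.162

ω₂ = 2.827 rad/s (from 27 rpm).
Differentiating the loop-closure r₂e^{iθ₂}+r₃e^{iθ₃}=r₁+r₄e^{iθ₄} gives r₂ω₂e^{iθ₂}+r₃ω₃e^{iθ₃}=r₄ω₄e^{iθ₄}.
Eliminating the other unknown: ω₃ = r₂ω₂ sin(θ₄−θ₂) / [r₃ sin(θ₃−θ₄)].
Numerator sine = -0.14263; denominator sine = +0.88130.
Result = 0.0457·2.827·(-0.14263) / (0.1287·(+0.88130)) = -0.16248 rad/s; magnitude 0.16248 rad/s.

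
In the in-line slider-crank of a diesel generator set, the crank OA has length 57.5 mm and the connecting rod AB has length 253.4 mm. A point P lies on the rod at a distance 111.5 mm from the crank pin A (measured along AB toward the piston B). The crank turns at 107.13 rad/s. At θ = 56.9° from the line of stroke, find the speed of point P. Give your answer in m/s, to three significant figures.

ω = 107.1 rad/s.  Crank-pin speed |V_A| = rω = 6.16 m/s, perpendicular to OA.
Rod angle: sinφ = −(r/L) sinθ ⇒ φ = -10.958°; ω_rod = −rω cosθ/√(L²−r²sin²θ) = -13.522 rad/s.
V_P = V_A + ω_rod × AP, with AP = 0.1115 m along the rod.
Components: V_Px = −rω sinθ − a·ω_rod·sinφ = -5.4469 m/s;  V_Py = rω cosθ + a·ω_rod·cosφ = +1.8838 m/s.
|V_P| = √(V_Px² + V_Py²) = 5.7635 m/s.

5.76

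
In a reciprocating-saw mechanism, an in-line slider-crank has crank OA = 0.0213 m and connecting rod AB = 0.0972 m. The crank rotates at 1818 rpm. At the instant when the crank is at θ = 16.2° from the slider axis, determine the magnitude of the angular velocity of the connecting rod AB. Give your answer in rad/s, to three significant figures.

40.1

ω = 190.4 rad/s (converted from 1818 rpm).
The rod makes angle φ with the slider axis where L sinφ = r sinθ; differentiating, L cosφ·φ̇ = r ω cosθ.
L cosφ = √(L² − r² sin²θ) = 0.097018 m.
|ω_rod| = r ω |cosθ| / √(L² − r² sin²θ) = 0.0213·190.4·0.96029/0.097018 = 40.138 rad/s.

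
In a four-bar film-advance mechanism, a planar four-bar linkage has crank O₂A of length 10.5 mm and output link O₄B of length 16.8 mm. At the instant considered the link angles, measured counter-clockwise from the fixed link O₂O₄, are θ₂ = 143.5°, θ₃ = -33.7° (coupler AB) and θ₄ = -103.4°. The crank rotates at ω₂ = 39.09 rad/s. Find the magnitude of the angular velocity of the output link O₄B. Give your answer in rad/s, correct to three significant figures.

1.27

ω₂ = 39.09 rad/s
Differentiating the loop-closure r₂e^{iθ₂}+r₃e^{iθ₃}=r₁+r₄e^{iθ₄} gives r₂ω₂e^{iθ₂}+r₃ω₃e^{iθ₃}=r₄ω₄e^{iθ₄}.
Eliminating the other unknown: ω₄ = r₂ω₂ sin(θ₂−θ₃) / [r₄ sin(θ₄−θ₃)].
Numerator sine = +0.04885; denominator sine = -0.93789.
Result = 0.0105·39.09·(+0.04885) / (0.0168·(-0.93789)) = -1.2725 rad/s; magnitude 1.2725 rad/s.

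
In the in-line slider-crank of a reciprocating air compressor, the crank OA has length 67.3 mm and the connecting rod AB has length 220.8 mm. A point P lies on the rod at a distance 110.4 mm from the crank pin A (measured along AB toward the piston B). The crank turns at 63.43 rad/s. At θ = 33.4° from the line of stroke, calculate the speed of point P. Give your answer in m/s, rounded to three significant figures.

3.20

ω = 63.43 rad/s.  Crank-pin speed |V_A| = rω = 4.2688 m/s, perpendicular to OA.
Rod angle: sinφ = −(r/L) sinθ ⇒ φ = -9.659°; ω_rod = −rω cosθ/√(L²−r²sin²θ) = -16.373 rad/s.
V_P = V_A + ω_rod × AP, with AP = 0.1104 m along the rod.
Components: V_Px = −rω sinθ − a·ω_rod·sinφ = -2.6532 m/s;  V_Py = rω cosθ + a·ω_rod·cosφ = +1.7819 m/s.
|V_P| = √(V_Px² + V_Py²) = 3.196 m/s.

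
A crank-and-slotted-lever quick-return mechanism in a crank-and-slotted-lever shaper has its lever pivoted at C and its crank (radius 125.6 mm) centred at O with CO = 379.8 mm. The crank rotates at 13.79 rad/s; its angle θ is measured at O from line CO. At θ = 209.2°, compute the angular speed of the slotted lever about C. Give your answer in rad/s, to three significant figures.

ω = 13.79 rad/s
Crank pin A relative to C: A = (d + r cosθ, r sinθ); lever angle φ = atan2(r sinθ, d + r cosθ).
Differentiating tanφ: φ̇ = rω(d cosθ + r)/(d² + r² + 2dr cosθ).
d² + r² + 2dr cosθ = |CA|² = 0.0767416 m²;  d cosθ + r = -0.20594 m.
|ω_lever| = |0.1256·13.79·-0.20594| / 0.0767416 = 4.6479 rad/s.

4.65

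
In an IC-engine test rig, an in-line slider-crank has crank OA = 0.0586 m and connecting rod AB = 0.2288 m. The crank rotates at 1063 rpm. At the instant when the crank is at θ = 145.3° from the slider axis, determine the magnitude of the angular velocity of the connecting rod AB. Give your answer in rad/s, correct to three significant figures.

23.7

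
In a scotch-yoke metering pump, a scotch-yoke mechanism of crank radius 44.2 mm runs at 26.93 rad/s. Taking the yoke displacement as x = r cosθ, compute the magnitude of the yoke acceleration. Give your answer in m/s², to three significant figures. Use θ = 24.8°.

ω = 26.93 rad/s
x = r cosθ ⇒ ẍ = −rω² cosθ (ω constant).
|a| = rω²|cosθ| = 0.0442·(26.93)²·|cos 24.8°| = 29.099 m/s².

29.1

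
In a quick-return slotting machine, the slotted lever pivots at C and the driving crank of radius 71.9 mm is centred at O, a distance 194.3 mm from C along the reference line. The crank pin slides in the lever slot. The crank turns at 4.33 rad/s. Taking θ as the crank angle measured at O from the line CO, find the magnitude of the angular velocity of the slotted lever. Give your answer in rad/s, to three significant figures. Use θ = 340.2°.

ω = 4.33 rad/s
Crank pin A relative to C: A = (d + r cosθ, r sinθ); lever angle φ = atan2(r sinθ, d + r cosθ).
Differentiating tanφ: φ̇ = rω(d cosθ + r)/(d² + r² + 2dr cosθ).
d² + r² + 2dr cosθ = |CA|² = 0.0692106 m²;  d cosθ + r = +0.25471 m.
|ω_lever| = |0.0719·4.33·+0.25471| / 0.0692106 = 1.1458 rad/s.

1.15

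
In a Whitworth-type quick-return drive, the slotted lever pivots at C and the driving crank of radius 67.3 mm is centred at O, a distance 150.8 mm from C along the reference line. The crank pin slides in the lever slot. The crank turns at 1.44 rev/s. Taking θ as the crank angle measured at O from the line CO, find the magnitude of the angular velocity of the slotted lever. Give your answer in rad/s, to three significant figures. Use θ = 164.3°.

ω = 9.048 rad/s (from 1.44 rev/s).
Crank pin A relative to C: A = (d + r cosθ, r sinθ); lever angle φ = atan2(r sinθ, d + r cosθ).
Differentiating tanφ: φ̇ = rω(d cosθ + r)/(d² + r² + 2dr cosθ).
d² + r² + 2dr cosθ = |CA|² = 0.00772952 m²;  d cosθ + r = -0.077874 m.
|ω_lever| = |0.0673·9.048·-0.077874| / 0.00772952 = 6.1347 rad/s.

6.13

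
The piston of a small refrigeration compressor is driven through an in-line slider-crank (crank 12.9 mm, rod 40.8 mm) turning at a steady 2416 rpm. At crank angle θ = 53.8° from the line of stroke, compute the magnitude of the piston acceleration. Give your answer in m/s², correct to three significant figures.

413

ω = 2π·2416/60 = 253 rad/s
x(θ) = r cosθ + √(L² − r² sin²θ); with ω constant, a = ω²·d²x/dθ².
d²x/dθ² = −r cosθ − r²(cos2θ)/√u − r⁴ sin²2θ/(4u^{3/2}),  u = L² − r² sin²θ = 0.00155628 m².
Substituting r = 0.0129 m, L = 0.0408 m, θ = 53.8°: d²x/dθ² = -0.0064458 m.
a = ω²·d²x/dθ² = (253)²·(-0.0064458) = -412.6 m/s²;  |a| = 412.6 m/s².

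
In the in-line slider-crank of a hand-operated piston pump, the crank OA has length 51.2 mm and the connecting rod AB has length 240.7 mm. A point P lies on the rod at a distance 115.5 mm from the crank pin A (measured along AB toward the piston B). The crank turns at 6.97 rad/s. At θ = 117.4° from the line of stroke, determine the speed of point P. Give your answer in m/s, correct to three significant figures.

ω = 6.97 rad/s.  Crank-pin speed |V_A| = rω = 0.35686 m/s, perpendicular to OA.
Rod angle: sinφ = −(r/L) sinθ ⇒ φ = -10.886°; ω_rod = −rω cosθ/√(L²−r²sin²θ) = +0.6948 rad/s.
V_P = V_A + ω_rod × AP, with AP = 0.1155 m along the rod.
Components: V_Px = −rω sinθ − a·ω_rod·sinφ = -0.30167 m/s;  V_Py = rω cosθ + a·ω_rod·cosφ = -0.085424 m/s.
|V_P| = √(V_Px² + V_Py²) = 0.31354 m/s.

0.314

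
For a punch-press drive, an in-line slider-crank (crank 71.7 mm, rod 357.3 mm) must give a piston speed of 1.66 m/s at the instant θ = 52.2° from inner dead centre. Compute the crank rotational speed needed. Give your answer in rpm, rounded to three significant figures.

For an in-line slider-crank, |v_piston| = rω|sinθ|·[1 + r cosθ/√(L² − r² sin²θ)].
With r = 0.0717 m, L = 0.3573 m, θ = 52.2°: the bracketed kinematic factor |dx/dθ| = 0.063711 m.
ω = v/|dx/dθ| = 1.66/0.063711 = 26.055 rad/s.
N = 60ω/(2π) = 248.81 rpm.

249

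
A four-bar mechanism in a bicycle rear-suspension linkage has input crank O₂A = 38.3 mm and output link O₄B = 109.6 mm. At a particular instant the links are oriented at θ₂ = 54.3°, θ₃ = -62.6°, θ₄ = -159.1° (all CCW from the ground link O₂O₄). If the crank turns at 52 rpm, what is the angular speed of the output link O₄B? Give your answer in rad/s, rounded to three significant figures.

1.71

ω₂ = 5.445 rad/s (from 52 rpm).
Differentiating the loop-closure r₂e^{iθ₂}+r₃e^{iθ₃}=r₁+r₄e^{iθ₄} gives r₂ω₂e^{iθ₂}+r₃ω₃e^{iθ₃}=r₄ω₄e^{iθ₄}.
Eliminating the other unknown: ω₄ = r₂ω₂ sin(θ₂−θ₃) / [r₄ sin(θ₄−θ₃)].
Numerator sine = +0.89180; denominator sine = -0.99357.
Result = 0.0383·5.445·(+0.89180) / (0.1096·(-0.99357)) = -1.708 rad/s; magnitude 1.708 rad/s.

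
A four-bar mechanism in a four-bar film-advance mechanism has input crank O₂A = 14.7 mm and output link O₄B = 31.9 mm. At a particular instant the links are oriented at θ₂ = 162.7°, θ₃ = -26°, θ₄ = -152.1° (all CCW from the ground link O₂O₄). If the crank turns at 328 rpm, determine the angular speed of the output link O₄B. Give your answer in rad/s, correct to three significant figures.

ω₂ = 34.35 rad/s (from 328 rpm).
Differentiating the loop-closure r₂e^{iθ₂}+r₃e^{iθ₃}=r₁+r₄e^{iθ₄} gives r₂ω₂e^{iθ₂}+r₃ω₃e^{iθ₃}=r₄ω₄e^{iθ₄}.
Eliminating the other unknown: ω₄ = r₂ω₂ sin(θ₂−θ₃) / [r₄ sin(θ₄−θ₃)].
Numerator sine = -0.15126; denominator sine = -0.80799.
Result = 0.0147·34.35·(-0.15126) / (0.0319·(-0.80799)) = +2.9631 rad/s; magnitude 2.9631 rad/s.

2.96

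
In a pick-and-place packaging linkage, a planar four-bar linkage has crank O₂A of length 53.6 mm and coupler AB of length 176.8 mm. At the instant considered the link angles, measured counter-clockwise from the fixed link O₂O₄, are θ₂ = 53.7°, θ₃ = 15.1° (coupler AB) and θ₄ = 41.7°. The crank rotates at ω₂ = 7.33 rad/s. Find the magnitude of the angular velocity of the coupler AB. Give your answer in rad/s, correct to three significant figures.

1.03

ω₂ = 7.33 rad/s
Differentiating the loop-closure r₂e^{iθ₂}+r₃e^{iθ₃}=r₁+r₄e^{iθ₄} gives r₂ω₂e^{iθ₂}+r₃ω₃e^{iθ₃}=r₄ω₄e^{iθ₄}.
Eliminating the other unknown: ω₃ = r₂ω₂ sin(θ₄−θ₂) / [r₃ sin(θ₃−θ₄)].
Numerator sine = -0.20791; denominator sine = -0.44776.
Result = 0.0536·7.33·(-0.20791) / (0.1768·(-0.44776)) = +1.0319 rad/s; magnitude 1.0319 rad/s.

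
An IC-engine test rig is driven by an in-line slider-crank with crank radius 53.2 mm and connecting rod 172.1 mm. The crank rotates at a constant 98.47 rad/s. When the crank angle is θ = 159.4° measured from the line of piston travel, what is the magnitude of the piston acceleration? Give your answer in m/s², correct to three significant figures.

ω = 98.47 rad/s
x(θ) = r cosθ + √(L² − r² sin²θ); with ω constant, a = ω²·d²x/dθ².
d²x/dθ² = −r cosθ − r²(cos2θ)/√u − r⁴ sin²2θ/(4u^{3/2}),  u = L² − r² sin²θ = 0.029268 m².
Substituting r = 0.0532 m, L = 0.1721 m, θ = 159.4°: d²x/dθ² = +0.037177 m.
a = ω²·d²x/dθ² = (98.47)²·(+0.037177) = +360.48 m/s²;  |a| = 360.48 m/s².

360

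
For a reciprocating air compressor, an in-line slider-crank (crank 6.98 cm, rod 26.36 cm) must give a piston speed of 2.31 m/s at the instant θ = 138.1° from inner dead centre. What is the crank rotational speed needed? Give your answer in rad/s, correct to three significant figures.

62.0

For an in-line slider-crank, |v_piston| = rω|sinθ|·[1 + r cosθ/√(L² − r² sin²θ)].
With r = 0.0698 m, L = 0.2636 m, θ = 138.1°: the bracketed kinematic factor |dx/dθ| = 0.03728 m.
ω = v/|dx/dθ| = 2.31/0.03728 = 61.963 rad/s.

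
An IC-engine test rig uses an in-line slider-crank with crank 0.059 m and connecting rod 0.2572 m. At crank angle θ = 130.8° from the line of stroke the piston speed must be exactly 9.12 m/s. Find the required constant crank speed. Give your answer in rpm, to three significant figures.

For an in-line slider-crank, |v_piston| = rω|sinθ|·[1 + r cosθ/√(L² − r² sin²θ)].
With r = 0.059 m, L = 0.2572 m, θ = 130.8°: the bracketed kinematic factor |dx/dθ| = 0.037865 m.
ω = v/|dx/dθ| = 9.12/0.037865 = 240.86 rad/s.
N = 60ω/(2π) = 2300 rpm.

2300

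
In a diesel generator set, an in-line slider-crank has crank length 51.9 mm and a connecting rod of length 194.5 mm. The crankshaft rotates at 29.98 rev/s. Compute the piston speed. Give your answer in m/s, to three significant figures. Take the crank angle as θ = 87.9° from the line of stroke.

ω = 2π·30 = 188.4 rad/s
For an in-line slider-crank, x = r cosθ + √(L² − r² sin²θ), so v = −rω sinθ·[1 + r cosθ/√(L² − r² sin²θ)].
With r = 0.0519 m, L = 0.1945 m, θ = 87.9°: √(L² − r² sin²θ) = 0.18746 m.
v = −0.0519·188.4·0.99933·[1 + 0.0519·0.03664/0.18746] = -9.8689 m/s.
|v| = 9.8689 m/s.

9.87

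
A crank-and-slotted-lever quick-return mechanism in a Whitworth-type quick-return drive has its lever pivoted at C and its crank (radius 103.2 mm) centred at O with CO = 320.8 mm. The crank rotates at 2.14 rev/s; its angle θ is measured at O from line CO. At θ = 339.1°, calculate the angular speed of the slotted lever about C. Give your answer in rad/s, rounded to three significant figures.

ω = 13.45 rad/s (from 2.14 rev/s).
Crank pin A relative to C: A = (d + r cosθ, r sinθ); lever angle φ = atan2(r sinθ, d + r cosθ).
Differentiating tanφ: φ̇ = rω(d cosθ + r)/(d² + r² + 2dr cosθ).
d² + r² + 2dr cosθ = |CA|² = 0.175419 m²;  d cosθ + r = +0.40289 m.
|ω_lever| = |0.1032·13.45·+0.40289| / 0.175419 = 3.187 rad/s.

3.19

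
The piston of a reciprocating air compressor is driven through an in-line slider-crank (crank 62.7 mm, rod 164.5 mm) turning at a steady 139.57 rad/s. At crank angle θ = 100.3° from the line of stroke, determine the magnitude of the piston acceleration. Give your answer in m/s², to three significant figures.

686

ω = 139.6 rad/s
x(θ) = r cosθ + √(L² − r² sin²θ); with ω constant, a = ω²·d²x/dθ².
d²x/dθ² = −r cosθ − r²(cos2θ)/√u − r⁴ sin²2θ/(4u^{3/2}),  u = L² − r² sin²θ = 0.0232546 m².
Substituting r = 0.0627 m, L = 0.1645 m, θ = 100.3°: d²x/dθ² = +0.035207 m.
a = ω²·d²x/dθ² = (139.6)²·(+0.035207) = +685.83 m/s²;  |a| = 685.83 m/s².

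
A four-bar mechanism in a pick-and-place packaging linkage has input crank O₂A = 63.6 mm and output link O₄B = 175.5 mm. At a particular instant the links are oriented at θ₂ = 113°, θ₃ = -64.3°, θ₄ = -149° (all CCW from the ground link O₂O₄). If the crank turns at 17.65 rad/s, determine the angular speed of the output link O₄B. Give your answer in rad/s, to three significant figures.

0.303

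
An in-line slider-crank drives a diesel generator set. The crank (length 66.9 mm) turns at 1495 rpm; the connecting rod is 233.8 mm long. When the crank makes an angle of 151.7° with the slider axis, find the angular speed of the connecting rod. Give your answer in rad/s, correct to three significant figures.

ω = 156.6 rad/s (converted from 1495 rpm).
The rod makes angle φ with the slider axis where L sinφ = r sinθ; differentiating, L cosφ·φ̇ = r ω cosθ.
L cosφ = √(L² − r² sin²θ) = 0.23164 m.
|ω_rod| = r ω |cosθ| / √(L² − r² sin²θ) = 0.0669·156.6·0.88048/0.23164 = 39.811 rad/s.

39.8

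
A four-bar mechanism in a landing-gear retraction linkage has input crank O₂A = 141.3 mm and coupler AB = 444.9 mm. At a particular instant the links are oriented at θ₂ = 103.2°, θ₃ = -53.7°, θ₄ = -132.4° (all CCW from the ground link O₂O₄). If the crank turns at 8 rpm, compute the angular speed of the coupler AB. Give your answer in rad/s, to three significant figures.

ω₂ = 0.8378 rad/s (from 8 rpm).
Differentiating the loop-closure r₂e^{iθ₂}+r₃e^{iθ₃}=r₁+r₄e^{iθ₄} gives r₂ω₂e^{iθ₂}+r₃ω₃e^{iθ₃}=r₄ω₄e^{iθ₄}.
Eliminating the other unknown: ω₃ = r₂ω₂ sin(θ₄−θ₂) / [r₃ sin(θ₃−θ₄)].
Numerator sine = +0.82511; denominator sine = +0.98061.
Result = 0.1413·0.8378·(+0.82511) / (0.4449·(+0.98061)) = +0.22388 rad/s; magnitude 0.22388 rad/s.

0.224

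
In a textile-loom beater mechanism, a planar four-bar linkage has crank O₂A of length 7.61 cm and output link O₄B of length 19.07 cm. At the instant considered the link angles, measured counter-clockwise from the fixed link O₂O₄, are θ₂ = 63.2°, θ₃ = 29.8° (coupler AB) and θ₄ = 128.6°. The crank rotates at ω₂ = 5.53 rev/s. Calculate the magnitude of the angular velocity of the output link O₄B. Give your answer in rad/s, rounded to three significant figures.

7.72

ω₂ = 34.75 rad/s (from 5.53 rev/s).
Differentiating the loop-closure r₂e^{iθ₂}+r₃e^{iθ₃}=r₁+r₄e^{iθ₄} gives r₂ω₂e^{iθ₂}+r₃ω₃e^{iθ₃}=r₄ω₄e^{iθ₄}.
Eliminating the other unknown: ω₄ = r₂ω₂ sin(θ₂−θ₃) / [r₄ sin(θ₄−θ₃)].
Numerator sine = +0.55048; denominator sine = +0.98823.
Result = 0.0761·34.75·(+0.55048) / (0.1907·(+0.98823)) = +7.7237 rad/s; magnitude 7.7237 rad/s.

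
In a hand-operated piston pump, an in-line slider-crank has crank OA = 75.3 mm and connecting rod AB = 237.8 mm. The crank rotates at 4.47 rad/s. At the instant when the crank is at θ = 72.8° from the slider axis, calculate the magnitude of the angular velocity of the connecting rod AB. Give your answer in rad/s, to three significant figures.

0.439

ω = 4.47 rad/s
The rod makes angle φ with the slider axis where L sinφ = r sinθ; differentiating, L cosφ·φ̇ = r ω cosθ.
L cosφ = √(L² − r² sin²θ) = 0.22666 m.
|ω_rod| = r ω |cosθ| / √(L² − r² sin²θ) = 0.0753·4.47·0.29571/0.22666 = 0.43913 rad/s.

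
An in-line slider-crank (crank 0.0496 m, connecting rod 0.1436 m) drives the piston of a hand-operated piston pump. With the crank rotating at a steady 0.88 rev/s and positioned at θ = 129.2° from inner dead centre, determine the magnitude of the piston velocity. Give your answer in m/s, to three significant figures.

ω = 2π·0.88 = 5.529 rad/s
For an in-line slider-crank, x = r cosθ + √(L² − r² sin²θ), so v = −rω sinθ·[1 + r cosθ/√(L² − r² sin²θ)].
With r = 0.0496 m, L = 0.1436 m, θ = 129.2°: √(L² − r² sin²θ) = 0.13836 m.
v = −0.0496·5.529·0.77494·[1 + 0.0496·-0.63203/0.13836] = -0.16437 m/s.
|v| = 0.16437 m/s.

0.164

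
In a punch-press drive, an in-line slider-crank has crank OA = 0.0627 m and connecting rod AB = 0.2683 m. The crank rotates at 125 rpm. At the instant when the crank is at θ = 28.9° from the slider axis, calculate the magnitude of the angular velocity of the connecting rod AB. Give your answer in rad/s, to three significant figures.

2.70

ω = 13.09 rad/s (converted from 125 rpm).
The rod makes angle φ with the slider axis where L sinφ = r sinθ; differentiating, L cosφ·φ̇ = r ω cosθ.
L cosφ = √(L² − r² sin²θ) = 0.26658 m.
|ω_rod| = r ω |cosθ| / √(L² − r² sin²θ) = 0.0627·13.09·0.87546/0.26658 = 2.6953 rad/s.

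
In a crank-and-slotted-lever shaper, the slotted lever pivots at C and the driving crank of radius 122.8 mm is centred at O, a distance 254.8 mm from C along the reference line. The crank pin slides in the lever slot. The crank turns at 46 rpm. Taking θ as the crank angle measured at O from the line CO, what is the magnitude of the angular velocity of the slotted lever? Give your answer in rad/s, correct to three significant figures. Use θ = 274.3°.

0.991

ω = 4.817 rad/s (from 46 rpm).
Crank pin A relative to C: A = (d + r cosθ, r sinθ); lever angle φ = atan2(r sinθ, d + r cosθ).
Differentiating tanφ: φ̇ = rω(d cosθ + r)/(d² + r² + 2dr cosθ).
d² + r² + 2dr cosθ = |CA|² = 0.084695 m²;  d cosθ + r = +0.1419 m.
|ω_lever| = |0.1228·4.817·+0.1419| / 0.084695 = 0.99111 rad/s.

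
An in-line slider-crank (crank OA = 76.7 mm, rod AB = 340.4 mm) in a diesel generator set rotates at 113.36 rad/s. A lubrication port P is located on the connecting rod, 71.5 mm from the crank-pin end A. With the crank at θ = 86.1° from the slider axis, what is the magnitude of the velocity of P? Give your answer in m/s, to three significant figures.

ω = 113.4 rad/s.  Crank-pin speed |V_A| = rω = 8.6947 m/s, perpendicular to OA.
Rod angle: sinφ = −(r/L) sinθ ⇒ φ = -12.991°; ω_rod = −rω cosθ/√(L²−r²sin²θ) = -1.7829 rad/s.
V_P = V_A + ω_rod × AP, with AP = 0.0715 m along the rod.
Components: V_Px = −rω sinθ − a·ω_rod·sinφ = -8.7032 m/s;  V_Py = rω cosθ + a·ω_rod·cosφ = +0.46716 m/s.
|V_P| = √(V_Px² + V_Py²) = 8.7158 m/s.

8.72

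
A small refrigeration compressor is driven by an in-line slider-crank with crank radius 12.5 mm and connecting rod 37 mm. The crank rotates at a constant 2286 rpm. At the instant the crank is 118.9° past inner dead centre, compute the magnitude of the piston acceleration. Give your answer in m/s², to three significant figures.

476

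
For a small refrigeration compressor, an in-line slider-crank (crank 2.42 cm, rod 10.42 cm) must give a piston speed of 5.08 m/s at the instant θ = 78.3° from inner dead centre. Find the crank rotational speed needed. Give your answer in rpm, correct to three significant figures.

1950

For an in-line slider-crank, |v_piston| = rω|sinθ|·[1 + r cosθ/√(L² − r² sin²θ)].
With r = 0.0242 m, L = 0.1042 m, θ = 78.3°: the bracketed kinematic factor |dx/dθ| = 0.024843 m.
ω = v/|dx/dθ| = 5.08/0.024843 = 204.48 rad/s.
N = 60ω/(2π) = 1952.7 rpm.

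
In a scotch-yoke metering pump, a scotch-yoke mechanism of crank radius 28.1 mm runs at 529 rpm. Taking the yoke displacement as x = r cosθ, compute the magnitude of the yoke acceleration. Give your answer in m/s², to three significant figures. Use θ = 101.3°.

16.9

ω = 55.4 rad/s (from 529 rpm).
x = r cosθ ⇒ ẍ = −rω² cosθ (ω constant).
|a| = rω²|cosθ| = 0.0281·(55.4)²·|cos 101.3°| = 16.897 m/s².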